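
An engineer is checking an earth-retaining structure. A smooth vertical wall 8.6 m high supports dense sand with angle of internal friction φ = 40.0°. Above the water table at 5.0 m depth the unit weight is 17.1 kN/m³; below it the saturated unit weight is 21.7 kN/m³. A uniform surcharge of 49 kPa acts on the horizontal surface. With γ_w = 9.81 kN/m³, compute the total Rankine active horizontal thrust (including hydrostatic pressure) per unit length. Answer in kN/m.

285 kN/m

K_a = tan²(45° − φ/2) = 0.2174.
γ' = 21.7 − 9.81 = 11.89 kN/m³. h₂ = H − d_w = 3.6 m.
σ'_h: at surface K_a·q = 10.65; at WT K_a(q+γd_w) = 29.25; at base K_a(q+γd_w+γ'h₂) = 38.55 kPa.
P₁ = ½(10.65+29.25)×5.0 = 99.75; P₂ = ½(29.25+38.55)×3.6 = 122.0; P_w = ½γ_w h₂² = 63.57.
Total = 99.75+122.0+63.57 = 285.4 kN/m.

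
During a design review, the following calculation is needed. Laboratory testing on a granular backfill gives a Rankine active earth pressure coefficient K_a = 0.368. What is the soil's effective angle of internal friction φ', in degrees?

K_a = tan²(45° − φ/2) ⇒ 45° − φ/2 = arctan(√0.368) = 31.24°.
φ = 2(45° − 31.24°) = 27.52°.

27.5°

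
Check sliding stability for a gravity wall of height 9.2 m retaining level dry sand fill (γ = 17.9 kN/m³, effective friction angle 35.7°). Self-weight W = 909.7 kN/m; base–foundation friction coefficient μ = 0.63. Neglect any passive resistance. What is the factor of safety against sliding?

K_a = tan²(45° − 35.7°/2) = 0.2630.
P_a = ½K_aγH² = 0.5×0.2630×17.9×9.2² = 199.2 kN/m, acting at H/3 = 3.067 m above the base.
FS_sliding = μW / P_a = 0.63×909.7 / 199.2 = 2.877.

2.88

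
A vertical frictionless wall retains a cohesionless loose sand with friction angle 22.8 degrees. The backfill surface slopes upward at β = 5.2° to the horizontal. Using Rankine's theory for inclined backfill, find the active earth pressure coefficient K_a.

K_a = cos β · (cos β − √(cos²β − cos²φ)) / (cos β + √(cos²β − cos²φ)).
cos β = 0.9959, cos φ = 0.9219, √(cos²β − cos²φ) = 0.3768.
K_a = 0.9959 × (0.9959 − 0.3768)/(0.9959 + 0.3768) = 0.4492.

0.449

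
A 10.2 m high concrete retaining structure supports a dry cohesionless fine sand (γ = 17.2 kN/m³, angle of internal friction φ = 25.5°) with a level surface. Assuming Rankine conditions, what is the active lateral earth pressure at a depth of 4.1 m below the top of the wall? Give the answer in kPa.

28.1 kPa

K_a = (1 − sin φ)/(1 + sin φ) = 0.3981.
σ_h = K_a γ z = 0.3981 × 17.2 × 4.1 = 28.07 kPa.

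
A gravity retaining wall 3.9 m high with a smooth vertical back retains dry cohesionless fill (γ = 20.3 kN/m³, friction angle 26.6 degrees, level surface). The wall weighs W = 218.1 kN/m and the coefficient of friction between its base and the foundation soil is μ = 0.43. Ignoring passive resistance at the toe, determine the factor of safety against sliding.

1.59

K_a = tan²(45° − 26.6°/2) = 0.3814.
P_a = ½K_aγH² = 0.5×0.3814×20.3×3.9² = 58.89 kN/m, acting at H/3 = 1.300 m above the base.
FS_sliding = μW / P_a = 0.43×218.1 / 58.89 = 1.593.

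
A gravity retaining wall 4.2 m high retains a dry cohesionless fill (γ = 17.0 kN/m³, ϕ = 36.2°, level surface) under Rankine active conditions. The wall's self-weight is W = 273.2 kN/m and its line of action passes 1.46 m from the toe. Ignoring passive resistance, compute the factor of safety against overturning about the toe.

K_a = tan²(45° − 36.2°/2) = 0.2574.
P_a = ½K_aγH² = 0.5×0.2574×17.0×4.2² = 38.59 kN/m, acting at H/3 = 1.400 m above the base.
Overturning moment M_o = P_a × H/3 = 38.59 × 1.400 = 54.03.
Resisting moment M_r = W × 1.46 = 273.2 × 1.46 = 398.9.
FS_overturning = M_r/M_o = 398.9/54.03 = 7.383.

7.38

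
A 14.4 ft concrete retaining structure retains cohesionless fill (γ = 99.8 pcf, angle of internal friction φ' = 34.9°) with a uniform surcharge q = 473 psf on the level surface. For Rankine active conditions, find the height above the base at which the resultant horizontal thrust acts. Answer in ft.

5.75 ft

K_a = 0.2721.
Triangular part P₁ = ½K_aγH² = 2816 at H/3 = 4.800 ft; rectangular part P₂ = K_a q H = 1854 at H/2 = 7.200 ft.
ȳ = (P₁·4.800 + P₂·7.200)/(P₁+P₂) = 5.753 ft.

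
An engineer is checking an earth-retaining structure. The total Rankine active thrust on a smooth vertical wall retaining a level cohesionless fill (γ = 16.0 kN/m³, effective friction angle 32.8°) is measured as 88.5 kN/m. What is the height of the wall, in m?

6.10 m

K_a = 0.2973. P_a = ½ K_a γ H² ⇒ H = √(2P_a/(K_a γ)).
H = √(2×88.5/(0.2973×16.0)) = 6.100 m.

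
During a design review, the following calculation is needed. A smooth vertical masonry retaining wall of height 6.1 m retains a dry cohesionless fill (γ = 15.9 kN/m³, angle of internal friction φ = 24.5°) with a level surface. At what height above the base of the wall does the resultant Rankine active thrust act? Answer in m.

2.03 m

K_a = 0.4137.
The pressure distribution is triangular, so the resultant acts at H/3 above the base = 6.1/3 = 2.033 m.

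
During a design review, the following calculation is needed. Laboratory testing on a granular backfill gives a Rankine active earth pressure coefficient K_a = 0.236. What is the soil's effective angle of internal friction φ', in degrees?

38.2°

K_a = tan²(45° − φ/2) ⇒ 45° − φ/2 = arctan(√0.236) = 25.91°.
φ = 2(45° − 25.91°) = 38.18°.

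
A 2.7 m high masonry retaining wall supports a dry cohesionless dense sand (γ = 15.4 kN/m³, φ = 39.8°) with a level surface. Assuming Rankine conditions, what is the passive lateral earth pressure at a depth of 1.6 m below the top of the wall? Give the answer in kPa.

K_p = (1 + sin φ)/(1 − sin φ) = 4.557.
σ_h = K_p γ z = 4.557 × 15.4 × 1.6 = 112.3 kPa.

112 kPa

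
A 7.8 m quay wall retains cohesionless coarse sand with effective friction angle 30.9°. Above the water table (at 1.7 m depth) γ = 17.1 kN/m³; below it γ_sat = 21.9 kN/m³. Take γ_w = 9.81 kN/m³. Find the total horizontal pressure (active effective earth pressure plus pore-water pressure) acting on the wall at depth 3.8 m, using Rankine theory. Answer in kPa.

K_a = (1 − sin φ)/(1 + sin φ) = 0.3214.
γ' = 21.9 − 9.81 = 12.09 kN/m³.
Effective vertical stress at 3.8 m: σ'_v = 17.1×1.7 + 12.09×2.10 = 54.46 kPa.
σ'_h = K_a σ'_v = 0.3214 × 54.46 = 17.50 kPa; u = γ_w × 2.10 = 20.60 kPa.
Total σ_h = 17.50 + 20.60 = 38.10 kPa.

38.1 kPa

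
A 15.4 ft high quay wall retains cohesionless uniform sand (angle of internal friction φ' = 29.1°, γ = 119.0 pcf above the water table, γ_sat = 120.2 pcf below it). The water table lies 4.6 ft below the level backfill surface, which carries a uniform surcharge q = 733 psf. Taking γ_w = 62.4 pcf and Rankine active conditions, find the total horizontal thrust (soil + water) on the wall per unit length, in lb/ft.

K_a = tan²(45° − φ/2) = 0.3456.
γ' = 120.2 − 62.4 = 57.80 pcf. h₂ = H − d_w = 10.8 ft.
σ'_h: at surface K_a·q = 253.3; at WT K_a(q+γd_w) = 442.5; at base K_a(q+γd_w+γ'h₂) = 658.2 psf.
P₁ = ½(253.3+442.5)×4.6 = 1600; P₂ = ½(442.5+658.2)×10.8 = 5944; P_w = ½γ_w h₂² = 3639.
Total = 1600+5944+3639 = 11180 lb/ft.

11200 lb/ft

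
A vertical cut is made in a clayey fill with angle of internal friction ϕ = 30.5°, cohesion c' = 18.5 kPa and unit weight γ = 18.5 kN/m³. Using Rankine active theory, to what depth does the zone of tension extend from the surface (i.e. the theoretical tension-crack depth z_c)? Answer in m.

K_a = tan²(45° − 30.5°/2) = 0.3267; √K_a = 0.5715.
The active pressure is zero where K_a γ z = 2c√K_a, so z_c = 2c/(γ√K_a) = 2×18.5/(18.5×0.5715) = 3.499 m.

3.50 m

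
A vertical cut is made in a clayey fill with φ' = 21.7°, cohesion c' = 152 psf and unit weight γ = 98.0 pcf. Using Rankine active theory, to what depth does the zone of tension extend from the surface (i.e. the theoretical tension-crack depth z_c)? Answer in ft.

K_a = tan²(45° − 21.7°/2) = 0.4601; √K_a = 0.6783.
The active pressure is zero where K_a γ z = 2c√K_a, so z_c = 2c/(γ√K_a) = 2×152/(98.0×0.6783) = 4.573 ft.

4.57 ft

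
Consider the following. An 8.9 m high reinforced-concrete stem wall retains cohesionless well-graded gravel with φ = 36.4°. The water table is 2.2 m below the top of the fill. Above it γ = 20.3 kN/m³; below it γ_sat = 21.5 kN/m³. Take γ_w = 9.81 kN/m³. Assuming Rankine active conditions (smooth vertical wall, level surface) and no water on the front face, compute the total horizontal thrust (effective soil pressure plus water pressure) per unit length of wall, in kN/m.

K_a = tan²(45° − φ/2) = 0.2552.
γ' = 21.5 − 9.81 = 11.69 kN/m³. Depth below WT = 6.7 m.
σ'_h at WT = K_a γ d_w = 11.40 kPa; at base = 11.40 + K_a γ' × 6.7 = 31.38 kPa.
P₁ (0–2.2 m) = ½×11.40×2.2 = 12.54. P₂ (2.2–8.9 m) = ½(11.40+31.38)×6.7 = 143.3.
P_w = ½ γ_w h₂² = 0.5×9.81×6.7² = 220.2. Total = 12.54+143.3+220.2 = 376.0 kN/m.

376 kN/m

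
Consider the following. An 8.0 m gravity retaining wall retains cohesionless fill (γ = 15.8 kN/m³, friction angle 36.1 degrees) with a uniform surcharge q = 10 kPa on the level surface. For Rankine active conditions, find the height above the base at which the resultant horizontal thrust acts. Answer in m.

2.85 m

K_a = 0.2585.
Triangular part P₁ = ½K_aγH² = 130.7 at H/3 = 2.667 m; rectangular part P₂ = K_a q H = 20.68 at H/2 = 4.000 m.
ȳ = (P₁·2.667 + P₂·4.000)/(P₁+P₂) = 2.849 m.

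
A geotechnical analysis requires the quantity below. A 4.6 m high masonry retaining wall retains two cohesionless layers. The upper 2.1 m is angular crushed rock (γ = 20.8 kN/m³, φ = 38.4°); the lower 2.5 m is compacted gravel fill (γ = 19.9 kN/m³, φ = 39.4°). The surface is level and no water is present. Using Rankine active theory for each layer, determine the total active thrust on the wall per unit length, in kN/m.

49.0 kN/m

K_a1 = tan²(45°−38.4°/2) = 0.2337; K_a2 = tan²(45°−39.4°/2) = 0.2234.
Layer 1: σ at base = K_a1 γ₁ h₁ = 10.21 kPa; P₁ = ½×10.21×2.1 = 10.72.
Layer 2: σ_v at top = γ₁h₁ = 43.68; σ_h top = K_a2×43.68 = 9.760; σ_h base = K_a2×(43.68+19.9×2.5) = 20.88.
P₂ = ½(9.760+20.88)×2.5 = 38.30. Total P_a = 10.72+38.30 = 49.01 kN/m.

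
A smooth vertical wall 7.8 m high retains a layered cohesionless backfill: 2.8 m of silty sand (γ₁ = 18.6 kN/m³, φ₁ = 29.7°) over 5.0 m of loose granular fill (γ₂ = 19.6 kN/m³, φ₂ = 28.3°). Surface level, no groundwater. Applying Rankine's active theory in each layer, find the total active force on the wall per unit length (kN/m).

K_a1 = tan²(45°−29.7°/2) = 0.3374; K_a2 = tan²(45°−28.3°/2) = 0.3568.
Layer 1: σ at base = K_a1 γ₁ h₁ = 17.57 kPa; P₁ = ½×17.57×2.8 = 24.60.
Layer 2: σ_v at top = γ₁h₁ = 52.08; σ_h top = K_a2×52.08 = 18.58; σ_h base = K_a2×(52.08+19.6×5.0) = 53.54.
P₂ = ½(18.58+53.54)×5.0 = 180.3. Total P_a = 24.60+180.3 = 204.9 kN/m.

205 kN/m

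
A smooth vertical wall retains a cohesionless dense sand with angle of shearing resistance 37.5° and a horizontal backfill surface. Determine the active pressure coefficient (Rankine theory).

0.243

K_a = (1 − sin φ)/(1 + sin φ) = (1 − sin 37.5°)/(1 + sin 37.5°) = 0.2432.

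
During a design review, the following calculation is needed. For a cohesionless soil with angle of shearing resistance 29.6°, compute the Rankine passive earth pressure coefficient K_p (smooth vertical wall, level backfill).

K_p = (1 + sin φ)/(1 − sin φ) = tan²(45° + 29.6°/2) = 2.952.

2.95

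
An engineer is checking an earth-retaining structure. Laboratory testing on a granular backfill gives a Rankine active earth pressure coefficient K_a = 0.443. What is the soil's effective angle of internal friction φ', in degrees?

K_a = tan²(45° − φ/2) ⇒ 45° − φ/2 = arctan(√0.443) = 33.65°.
φ = 2(45° − 33.65°) = 22.71°.

22.7°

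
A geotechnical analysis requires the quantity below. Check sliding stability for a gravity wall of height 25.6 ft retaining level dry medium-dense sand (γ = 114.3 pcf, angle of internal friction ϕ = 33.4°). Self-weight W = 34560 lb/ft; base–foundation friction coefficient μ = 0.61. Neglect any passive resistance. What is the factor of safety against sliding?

1.94

K_a = tan²(45° − 33.4°/2) = 0.2899.
P_a = ½K_aγH² = 0.5×0.2899×114.3×25.6² = 10860 lb/ft, acting at H/3 = 8.533 ft above the base.
FS_sliding = μW / P_a = 0.61×34560 / 10860 = 1.941.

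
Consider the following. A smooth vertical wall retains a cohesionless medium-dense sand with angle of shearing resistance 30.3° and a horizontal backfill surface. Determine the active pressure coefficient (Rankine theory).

K_a = (1 − sin φ)/(1 + sin φ) = (1 − sin 30.3°)/(1 + sin 30.3°) = 0.3293.

0.329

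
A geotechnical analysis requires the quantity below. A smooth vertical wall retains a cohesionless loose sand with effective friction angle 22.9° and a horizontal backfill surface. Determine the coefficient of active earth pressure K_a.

0.440

K_a = (1 − sin φ)/(1 + sin φ) = (1 − sin 22.9°)/(1 + sin 22.9°) = 0.4398.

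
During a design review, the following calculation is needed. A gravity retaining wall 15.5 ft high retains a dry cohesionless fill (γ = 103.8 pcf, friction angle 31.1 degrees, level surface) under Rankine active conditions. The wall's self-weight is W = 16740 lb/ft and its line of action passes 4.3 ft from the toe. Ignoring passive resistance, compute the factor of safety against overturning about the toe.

K_a = tan²(45° − 31.1°/2) = 0.3188.
P_a = ½K_aγH² = 0.5×0.3188×103.8×15.5² = 3975 lb/ft, acting at H/3 = 5.167 ft above the base.
Overturning moment M_o = P_a × H/3 = 3975 × 5.167 = 20540.
Resisting moment M_r = W × 4.3 = 16740 × 4.3 = 71980.
FS_overturning = M_r/M_o = 71980/20540 = 3.505.

3.50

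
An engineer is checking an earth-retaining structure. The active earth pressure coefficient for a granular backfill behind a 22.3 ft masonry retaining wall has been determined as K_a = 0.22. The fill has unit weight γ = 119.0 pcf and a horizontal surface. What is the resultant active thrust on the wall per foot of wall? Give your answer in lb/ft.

6510 lb/ft

P = ½ K_a γ H² = 0.5 × 0.22 × 119.0 × 22.3² = 6510 lb/ft.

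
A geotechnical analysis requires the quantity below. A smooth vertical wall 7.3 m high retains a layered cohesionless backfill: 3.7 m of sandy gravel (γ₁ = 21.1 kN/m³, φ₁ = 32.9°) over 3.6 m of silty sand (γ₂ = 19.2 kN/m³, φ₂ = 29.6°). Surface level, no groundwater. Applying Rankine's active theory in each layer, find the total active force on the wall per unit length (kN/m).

K_a1 = tan²(45°−32.9°/2) = 0.2960; K_a2 = tan²(45°−29.6°/2) = 0.3387.
Layer 1: σ at base = K_a1 γ₁ h₁ = 23.11 kPa; P₁ = ½×23.11×3.7 = 42.76.
Layer 2: σ_v at top = γ₁h₁ = 78.07; σ_h top = K_a2×78.07 = 26.45; σ_h base = K_a2×(78.07+19.2×3.6) = 49.86.
P₂ = ½(26.45+49.86)×3.6 = 137.3. Total P_a = 42.76+137.3 = 180.1 kN/m.

180 kN/m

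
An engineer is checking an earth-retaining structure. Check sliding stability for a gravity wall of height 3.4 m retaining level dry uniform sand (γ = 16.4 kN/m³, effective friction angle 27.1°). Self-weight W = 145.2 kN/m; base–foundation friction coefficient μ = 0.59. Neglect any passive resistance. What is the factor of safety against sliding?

2.42

K_a = tan²(45° − 27.1°/2) = 0.3741.
P_a = ½K_aγH² = 0.5×0.3741×16.4×3.4² = 35.46 kN/m, acting at H/3 = 1.133 m above the base.
FS_sliding = μW / P_a = 0.59×145.2 / 35.46 = 2.416.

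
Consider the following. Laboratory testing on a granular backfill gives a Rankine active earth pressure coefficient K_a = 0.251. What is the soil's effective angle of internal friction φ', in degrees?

K_a = tan²(45° − φ/2) ⇒ 45° − φ/2 = arctan(√0.251) = 26.61°.
φ = 2(45° − 26.61°) = 36.78°.

36.8°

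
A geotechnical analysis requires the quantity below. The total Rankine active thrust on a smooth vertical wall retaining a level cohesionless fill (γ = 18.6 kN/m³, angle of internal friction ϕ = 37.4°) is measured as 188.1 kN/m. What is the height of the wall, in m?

9.10 m

K_a = 0.2443. P_a = ½ K_a γ H² ⇒ H = √(2P_a/(K_a γ)).
H = √(2×188.1/(0.2443×18.6)) = 9.100 m.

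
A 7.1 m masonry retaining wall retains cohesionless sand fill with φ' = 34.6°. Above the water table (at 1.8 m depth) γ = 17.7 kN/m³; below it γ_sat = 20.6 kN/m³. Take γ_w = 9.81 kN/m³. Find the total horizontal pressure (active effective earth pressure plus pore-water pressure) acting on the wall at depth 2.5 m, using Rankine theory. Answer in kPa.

K_a = (1 − sin φ)/(1 + sin φ) = 0.2756.
γ' = 20.6 − 9.81 = 10.79 kN/m³.
Effective vertical stress at 2.5 m: σ'_v = 17.7×1.8 + 10.79×0.700 = 39.41 kPa.
σ'_h = K_a σ'_v = 0.2756 × 39.41 = 10.86 kPa; u = γ_w × 0.700 = 6.867 kPa.
Total σ_h = 10.86 + 6.867 = 17.73 kPa.

17.7 kPa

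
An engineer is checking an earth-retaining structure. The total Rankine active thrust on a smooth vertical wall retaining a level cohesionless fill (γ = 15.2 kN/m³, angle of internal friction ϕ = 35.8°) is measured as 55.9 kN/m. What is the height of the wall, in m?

5.30 m

K_a = 0.2619. P_a = ½ K_a γ H² ⇒ H = √(2P_a/(K_a γ)).
H = √(2×55.9/(0.2619×15.2)) = 5.300 m.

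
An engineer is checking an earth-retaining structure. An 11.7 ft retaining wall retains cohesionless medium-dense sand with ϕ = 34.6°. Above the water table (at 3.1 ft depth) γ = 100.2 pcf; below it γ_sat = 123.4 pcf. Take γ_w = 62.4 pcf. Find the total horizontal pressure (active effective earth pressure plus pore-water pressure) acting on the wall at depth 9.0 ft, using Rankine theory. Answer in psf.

553 psf

K_a = (1 − sin φ)/(1 + sin φ) = 0.2756.
γ' = 123.4 − 62.4 = 61.00 pcf.
Effective vertical stress at 9.0 ft: σ'_v = 100.2×3.1 + 61.00×5.90 = 670.5 psf.
σ'_h = K_a σ'_v = 0.2756 × 670.5 = 184.8 psf; u = γ_w × 5.90 = 368.2 psf.
Total σ_h = 184.8 + 368.2 = 553.0 psf.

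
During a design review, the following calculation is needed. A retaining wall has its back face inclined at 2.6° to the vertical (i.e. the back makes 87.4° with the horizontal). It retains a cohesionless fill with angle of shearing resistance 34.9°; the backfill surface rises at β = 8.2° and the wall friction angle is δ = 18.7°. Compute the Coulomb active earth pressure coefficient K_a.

K_a = sin²(α+φ) / [sin²α · sin(α−δ) · (1 + √{sin(φ+δ)sin(φ−β) / (sin(α−δ)sin(α+β))})²].
With α = 87.4°, φ = 34.9°, δ = 18.7°, β = 8.2°: K_a = 0.2912.

0.291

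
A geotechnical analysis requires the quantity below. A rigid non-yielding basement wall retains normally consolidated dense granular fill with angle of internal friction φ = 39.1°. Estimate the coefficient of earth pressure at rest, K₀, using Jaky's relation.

0.369

K₀ = 1 − sin φ' = 1 − sin 39.1° = 0.3693.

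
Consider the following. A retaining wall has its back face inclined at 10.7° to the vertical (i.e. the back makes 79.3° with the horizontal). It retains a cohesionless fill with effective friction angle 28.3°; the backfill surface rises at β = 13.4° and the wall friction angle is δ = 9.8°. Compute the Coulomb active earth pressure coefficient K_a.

K_a = sin²(α+φ) / [sin²α · sin(α−δ) · (1 + √{sin(φ+δ)sin(φ−β) / (sin(α−δ)sin(α+β))})²].
With α = 79.3°, φ = 28.3°, δ = 9.8°, β = 13.4°: K_a = 0.5040.

0.504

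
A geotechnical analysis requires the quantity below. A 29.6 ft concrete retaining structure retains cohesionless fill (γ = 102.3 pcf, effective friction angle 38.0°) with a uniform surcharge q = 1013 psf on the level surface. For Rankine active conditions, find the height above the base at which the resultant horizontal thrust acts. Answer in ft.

K_a = 0.2379.
Triangular part P₁ = ½K_aγH² = 10660 at H/3 = 9.867 ft; rectangular part P₂ = K_a q H = 7133 at H/2 = 14.80 ft.
ȳ = (P₁·9.867 + P₂·14.80)/(P₁+P₂) = 11.84 ft.

11.8 ft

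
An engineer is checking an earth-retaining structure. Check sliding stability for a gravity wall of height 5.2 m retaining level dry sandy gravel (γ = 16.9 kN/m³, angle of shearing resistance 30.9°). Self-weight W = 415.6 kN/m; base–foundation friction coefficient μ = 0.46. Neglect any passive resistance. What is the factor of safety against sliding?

K_a = tan²(45° − 30.9°/2) = 0.3214.
P_a = ½K_aγH² = 0.5×0.3214×16.9×5.2² = 73.44 kN/m, acting at H/3 = 1.733 m above the base.
FS_sliding = μW / P_a = 0.46×415.6 / 73.44 = 2.603.

2.60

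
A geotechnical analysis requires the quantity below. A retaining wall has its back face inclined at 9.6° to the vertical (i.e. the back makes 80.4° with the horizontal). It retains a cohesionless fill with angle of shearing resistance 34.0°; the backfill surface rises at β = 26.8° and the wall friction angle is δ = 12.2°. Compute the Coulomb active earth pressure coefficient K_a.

0.528

K_a = sin²(α+φ) / [sin²α · sin(α−δ) · (1 + √{sin(φ+δ)sin(φ−β) / (sin(α−δ)sin(α+β))})²].
With α = 80.4°, φ = 34.0°, δ = 12.2°, β = 26.8°: K_a = 0.5278.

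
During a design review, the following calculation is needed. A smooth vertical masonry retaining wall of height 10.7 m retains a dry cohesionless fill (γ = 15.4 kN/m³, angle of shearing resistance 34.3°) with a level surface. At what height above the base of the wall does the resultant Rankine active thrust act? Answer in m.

3.57 m

K_a = 0.2792.
The pressure distribution is triangular, so the resultant acts at H/3 above the base = 10.7/3 = 3.567 m.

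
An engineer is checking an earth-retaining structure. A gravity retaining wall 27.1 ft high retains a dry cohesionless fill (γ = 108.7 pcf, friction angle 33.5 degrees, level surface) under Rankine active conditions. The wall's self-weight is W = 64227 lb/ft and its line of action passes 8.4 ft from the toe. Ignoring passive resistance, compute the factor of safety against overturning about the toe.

K_a = tan²(45° − 33.5°/2) = 0.2887.
P_a = ½K_aγH² = 0.5×0.2887×108.7×27.1² = 11520 lb/ft, acting at H/3 = 9.033 ft above the base.
Overturning moment M_o = P_a × H/3 = 11520 × 9.033 = 104100.
Resisting moment M_r = W × 8.4 = 64227 × 8.4 = 539500.
FS_overturning = M_r/M_o = 539500/104100 = 5.183.

5.18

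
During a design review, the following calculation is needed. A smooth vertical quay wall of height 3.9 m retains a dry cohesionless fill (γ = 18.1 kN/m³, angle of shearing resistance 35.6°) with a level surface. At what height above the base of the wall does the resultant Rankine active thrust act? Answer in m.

1.30 m

K_a = 0.2641.
The pressure distribution is triangular, so the resultant acts at H/3 above the base = 3.9/3 = 1.300 m.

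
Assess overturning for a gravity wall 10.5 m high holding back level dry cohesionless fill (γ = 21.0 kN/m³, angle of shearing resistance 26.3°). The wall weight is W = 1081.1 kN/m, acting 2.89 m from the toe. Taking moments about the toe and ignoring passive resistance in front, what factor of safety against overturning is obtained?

K_a = tan²(45° − 26.3°/2) = 0.3859.
P_a = ½K_aγH² = 0.5×0.3859×21.0×10.5² = 446.8 kN/m, acting at H/3 = 3.500 m above the base.
Overturning moment M_o = P_a × H/3 = 446.8 × 3.500 = 1564.
Resisting moment M_r = W × 2.89 = 1081.1 × 2.89 = 3124.
FS_overturning = M_r/M_o = 3124/1564 = 1.998.

2.00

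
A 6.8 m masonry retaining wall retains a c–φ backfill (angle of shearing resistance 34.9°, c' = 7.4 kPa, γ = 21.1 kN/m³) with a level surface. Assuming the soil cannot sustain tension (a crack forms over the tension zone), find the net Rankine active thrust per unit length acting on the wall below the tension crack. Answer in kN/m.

K_a = 0.2721; √K_a = 0.5217.
Tension-crack depth z_c = 2c/(γ√K_a) = 2×7.4/(21.1×0.5217) = 1.345 m.
σ_a at base = K_a γ H − 2c√K_a = 0.2721×21.1×6.8 − 2×7.4×0.5217 = 31.33 kPa.
P_a = ½ × 31.33 × (H − z_c) = 0.5×31.33×5.455 = 85.45 kN/m.

85.5 kN/m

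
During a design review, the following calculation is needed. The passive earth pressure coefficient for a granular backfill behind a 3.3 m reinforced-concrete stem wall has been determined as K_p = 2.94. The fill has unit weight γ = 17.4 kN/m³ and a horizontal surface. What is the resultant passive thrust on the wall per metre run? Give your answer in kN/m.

279 kN/m

P = ½ K_p γ H² = 0.5 × 2.94 × 17.4 × 3.3² = 278.5 kN/m.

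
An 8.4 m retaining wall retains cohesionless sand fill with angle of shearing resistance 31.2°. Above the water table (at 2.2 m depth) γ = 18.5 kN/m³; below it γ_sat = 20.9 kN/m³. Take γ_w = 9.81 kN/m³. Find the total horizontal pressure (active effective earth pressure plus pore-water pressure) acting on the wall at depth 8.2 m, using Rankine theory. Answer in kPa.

K_a = (1 − sin φ)/(1 + sin φ) = 0.3175.
γ' = 20.9 − 9.81 = 11.09 kN/m³.
Effective vertical stress at 8.2 m: σ'_v = 18.5×2.2 + 11.09×6.00 = 107.2 kPa.
σ'_h = K_a σ'_v = 0.3175 × 107.2 = 34.05 kPa; u = γ_w × 6.00 = 58.86 kPa.
Total σ_h = 34.05 + 58.86 = 92.91 kPa.

92.9 kPa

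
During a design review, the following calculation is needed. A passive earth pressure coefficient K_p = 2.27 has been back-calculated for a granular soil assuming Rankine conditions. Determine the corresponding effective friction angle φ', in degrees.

22.9°

K_p = (1+sin φ)/(1−sin φ) ⇒ sin φ = (K_p − 1)/(K_p + 1) = 0.3884.
φ = arcsin(0.3884) = 22.85°.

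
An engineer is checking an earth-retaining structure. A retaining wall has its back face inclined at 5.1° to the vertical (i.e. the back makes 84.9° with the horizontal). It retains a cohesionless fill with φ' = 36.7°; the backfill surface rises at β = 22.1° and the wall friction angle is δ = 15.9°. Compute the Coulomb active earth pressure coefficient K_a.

K_a = sin²(α+φ) / [sin²α · sin(α−δ) · (1 + √{sin(φ+δ)sin(φ−β) / (sin(α−δ)sin(α+β))})²].
With α = 84.9°, φ = 36.7°, δ = 15.9°, β = 22.1°: K_a = 0.3607.

0.361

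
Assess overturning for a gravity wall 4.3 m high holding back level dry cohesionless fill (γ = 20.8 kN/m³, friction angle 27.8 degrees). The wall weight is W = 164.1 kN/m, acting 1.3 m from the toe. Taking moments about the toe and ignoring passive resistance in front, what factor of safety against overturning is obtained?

2.13

K_a = tan²(45° − 27.8°/2) = 0.3639.
P_a = ½K_aγH² = 0.5×0.3639×20.8×4.3² = 69.98 kN/m, acting at H/3 = 1.433 m above the base.
Overturning moment M_o = P_a × H/3 = 69.98 × 1.433 = 100.3.
Resisting moment M_r = W × 1.3 = 164.1 × 1.3 = 213.3.
FS_overturning = M_r/M_o = 213.3/100.3 = 2.127.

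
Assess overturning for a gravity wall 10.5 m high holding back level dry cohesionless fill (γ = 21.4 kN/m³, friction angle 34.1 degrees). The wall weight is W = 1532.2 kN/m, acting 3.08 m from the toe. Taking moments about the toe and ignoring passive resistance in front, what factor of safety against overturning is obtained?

K_a = tan²(45° − 34.1°/2) = 0.2815.
P_a = ½K_aγH² = 0.5×0.2815×21.4×10.5² = 332.1 kN/m, acting at H/3 = 3.500 m above the base.
Overturning moment M_o = P_a × H/3 = 332.1 × 3.500 = 1162.
Resisting moment M_r = W × 3.08 = 1532.2 × 3.08 = 4719.
FS_overturning = M_r/M_o = 4719/1162 = 4.060.

4.06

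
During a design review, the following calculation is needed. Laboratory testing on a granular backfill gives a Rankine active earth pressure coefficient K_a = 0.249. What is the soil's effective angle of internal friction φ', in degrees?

K_a = tan²(45° − φ/2) ⇒ 45° − φ/2 = arctan(√0.249) = 26.52°.
φ = 2(45° − 26.52°) = 36.96°.

37.0°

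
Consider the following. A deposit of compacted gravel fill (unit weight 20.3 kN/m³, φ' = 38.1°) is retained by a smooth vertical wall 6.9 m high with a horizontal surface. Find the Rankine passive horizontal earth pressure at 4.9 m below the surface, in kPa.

420 kPa

K_p = (1 + sin φ)/(1 − sin φ) = 4.222.
σ_h = K_p γ z = 4.222 × 20.3 × 4.9 = 420.0 kPa.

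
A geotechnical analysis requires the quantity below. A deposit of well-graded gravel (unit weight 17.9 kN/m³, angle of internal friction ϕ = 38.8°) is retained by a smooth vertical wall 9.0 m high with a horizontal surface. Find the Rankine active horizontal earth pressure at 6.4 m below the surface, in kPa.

K_a = (1 − sin φ)/(1 + sin φ) = 0.2296.
σ_h = K_a γ z = 0.2296 × 17.9 × 6.4 = 26.30 kPa.

26.3 kPa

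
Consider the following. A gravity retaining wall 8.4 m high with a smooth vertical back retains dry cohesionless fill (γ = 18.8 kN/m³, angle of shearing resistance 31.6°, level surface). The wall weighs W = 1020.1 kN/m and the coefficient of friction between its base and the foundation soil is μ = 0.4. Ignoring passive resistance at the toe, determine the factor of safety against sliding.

K_a = tan²(45° − 31.6°/2) = 0.3123.
P_a = ½K_aγH² = 0.5×0.3123×18.8×8.4² = 207.2 kN/m, acting at H/3 = 2.800 m above the base.
FS_sliding = μW / P_a = 0.4×1020.1 / 207.2 = 1.970.

1.97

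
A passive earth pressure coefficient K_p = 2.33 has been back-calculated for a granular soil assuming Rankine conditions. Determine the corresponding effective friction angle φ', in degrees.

K_p = (1+sin φ)/(1−sin φ) ⇒ sin φ = (K_p − 1)/(K_p + 1) = 0.3994.
φ = arcsin(0.3994) = 23.54°.

23.5°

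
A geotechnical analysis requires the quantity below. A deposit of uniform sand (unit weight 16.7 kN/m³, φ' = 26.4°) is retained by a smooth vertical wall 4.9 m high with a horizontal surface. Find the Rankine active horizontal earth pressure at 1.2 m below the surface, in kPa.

K_a = (1 − sin φ)/(1 + sin φ) = 0.3844.
σ_h = K_a γ z = 0.3844 × 16.7 × 1.2 = 7.704 kPa.

7.70 kPa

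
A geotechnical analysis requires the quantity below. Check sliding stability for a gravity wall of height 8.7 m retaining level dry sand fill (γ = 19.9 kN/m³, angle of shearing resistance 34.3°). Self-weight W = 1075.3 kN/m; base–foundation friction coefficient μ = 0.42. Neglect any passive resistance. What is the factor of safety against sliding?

K_a = tan²(45° − 34.3°/2) = 0.2792.
P_a = ½K_aγH² = 0.5×0.2792×19.9×8.7² = 210.2 kN/m, acting at H/3 = 2.900 m above the base.
FS_sliding = μW / P_a = 0.42×1075.3 / 210.2 = 2.148.

2.15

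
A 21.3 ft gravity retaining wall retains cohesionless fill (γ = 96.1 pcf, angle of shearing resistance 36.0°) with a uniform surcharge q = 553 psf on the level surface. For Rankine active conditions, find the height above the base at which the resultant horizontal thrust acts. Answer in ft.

8.35 ft

K_a = 0.2596.
Triangular part P₁ = ½K_aγH² = 5660 at H/3 = 7.100 ft; rectangular part P₂ = K_a q H = 3058 at H/2 = 10.65 ft.
ȳ = (P₁·7.100 + P₂·10.65)/(P₁+P₂) = 8.345 ft.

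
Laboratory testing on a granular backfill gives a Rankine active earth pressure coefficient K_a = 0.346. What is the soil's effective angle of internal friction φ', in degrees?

29.1°

K_a = tan²(45° − φ/2) ⇒ 45° − φ/2 = arctan(√0.346) = 30.46°.
φ = 2(45° − 30.46°) = 29.07°.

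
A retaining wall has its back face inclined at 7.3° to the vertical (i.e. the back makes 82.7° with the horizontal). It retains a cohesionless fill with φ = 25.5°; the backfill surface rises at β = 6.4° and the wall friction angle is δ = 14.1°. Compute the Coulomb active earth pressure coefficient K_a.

0.454

K_a = sin²(α+φ) / [sin²α · sin(α−δ) · (1 + √{sin(φ+δ)sin(φ−β) / (sin(α−δ)sin(α+β))})²].
With α = 82.7°, φ = 25.5°, δ = 14.1°, β = 6.4°: K_a = 0.4538.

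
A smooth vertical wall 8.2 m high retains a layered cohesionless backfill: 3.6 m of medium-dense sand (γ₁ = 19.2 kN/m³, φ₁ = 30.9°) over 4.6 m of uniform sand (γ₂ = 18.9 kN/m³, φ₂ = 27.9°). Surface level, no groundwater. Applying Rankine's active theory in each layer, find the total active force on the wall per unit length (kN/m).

228 kN/m

K_a1 = tan²(45°−30.9°/2) = 0.3214; K_a2 = tan²(45°−27.9°/2) = 0.3625.
Layer 1: σ at base = K_a1 γ₁ h₁ = 22.22 kPa; P₁ = ½×22.22×3.6 = 39.99.
Layer 2: σ_v at top = γ₁h₁ = 69.12; σ_h top = K_a2×69.12 = 25.05; σ_h base = K_a2×(69.12+18.9×4.6) = 56.57.
P₂ = ½(25.05+56.57)×4.6 = 187.7. Total P_a = 39.99+187.7 = 227.7 kN/m.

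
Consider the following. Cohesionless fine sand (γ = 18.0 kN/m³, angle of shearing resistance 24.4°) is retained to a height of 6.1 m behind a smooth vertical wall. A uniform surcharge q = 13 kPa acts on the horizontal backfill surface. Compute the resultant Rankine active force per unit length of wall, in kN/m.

172 kN/m

K_a = tan²(45° − φ/2) = 0.4153.
Soil triangle: ½ K_a γ H² = 0.5×0.4153×18.0×6.1² = 139.1 kN/m.
Surcharge rectangle: K_a q H = 0.4153×13×6.1 = 32.94 kN/m.
Total = 139.1 + 32.94 = 172.0 kN/m.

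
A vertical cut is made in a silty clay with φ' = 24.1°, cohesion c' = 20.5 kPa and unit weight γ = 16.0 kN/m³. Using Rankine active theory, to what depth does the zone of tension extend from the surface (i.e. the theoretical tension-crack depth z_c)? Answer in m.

K_a = tan²(45° − 24.1°/2) = 0.4201; √K_a = 0.6482.
The active pressure is zero where K_a γ z = 2c√K_a, so z_c = 2c/(γ√K_a) = 2×20.5/(16.0×0.6482) = 3.953 m.

3.95 m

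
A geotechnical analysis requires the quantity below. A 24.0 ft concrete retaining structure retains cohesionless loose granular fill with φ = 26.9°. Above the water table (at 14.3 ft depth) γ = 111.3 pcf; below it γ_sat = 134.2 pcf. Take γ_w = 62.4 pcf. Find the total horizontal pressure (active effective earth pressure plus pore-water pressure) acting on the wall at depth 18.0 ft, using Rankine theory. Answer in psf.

931 psf

K_a = (1 − sin φ)/(1 + sin φ) = 0.3770.
γ' = 134.2 − 62.4 = 71.80 pcf.
Effective vertical stress at 18.0 ft: σ'_v = 111.3×14.3 + 71.80×3.70 = 1857 psf.
σ'_h = K_a σ'_v = 0.3770 × 1857 = 700.2 psf; u = γ_w × 3.70 = 230.9 psf.
Total σ_h = 700.2 + 230.9 = 931.1 psf.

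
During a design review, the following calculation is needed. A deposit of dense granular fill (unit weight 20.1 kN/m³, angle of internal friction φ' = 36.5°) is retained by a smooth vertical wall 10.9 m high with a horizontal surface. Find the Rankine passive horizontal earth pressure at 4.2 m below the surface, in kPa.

K_p = (1 + sin φ)/(1 − sin φ) = 3.936.
σ_h = K_p γ z = 3.936 × 20.1 × 4.2 = 332.3 kPa.

332 kPa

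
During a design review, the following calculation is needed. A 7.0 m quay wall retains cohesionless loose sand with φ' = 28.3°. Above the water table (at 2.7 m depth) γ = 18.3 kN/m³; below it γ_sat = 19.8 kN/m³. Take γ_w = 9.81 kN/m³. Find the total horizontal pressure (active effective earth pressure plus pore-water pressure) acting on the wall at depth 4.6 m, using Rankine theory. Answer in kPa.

K_a = (1 − sin φ)/(1 + sin φ) = 0.3568.
γ' = 19.8 − 9.81 = 9.990 kN/m³.
Effective vertical stress at 4.6 m: σ'_v = 18.3×2.7 + 9.990×1.90 = 68.39 kPa.
σ'_h = K_a σ'_v = 0.3568 × 68.39 = 24.40 kPa; u = γ_w × 1.90 = 18.64 kPa.
Total σ_h = 24.40 + 18.64 = 43.04 kPa.

43.0 kPa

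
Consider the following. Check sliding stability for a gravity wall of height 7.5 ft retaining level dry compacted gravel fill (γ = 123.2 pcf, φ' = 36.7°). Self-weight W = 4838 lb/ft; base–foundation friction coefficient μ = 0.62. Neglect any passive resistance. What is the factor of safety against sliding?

3.44

K_a = tan²(45° − 36.7°/2) = 0.2519.
P_a = ½K_aγH² = 0.5×0.2519×123.2×7.5² = 872.7 lb/ft, acting at H/3 = 2.500 ft above the base.
FS_sliding = μW / P_a = 0.62×4838 / 872.7 = 3.437.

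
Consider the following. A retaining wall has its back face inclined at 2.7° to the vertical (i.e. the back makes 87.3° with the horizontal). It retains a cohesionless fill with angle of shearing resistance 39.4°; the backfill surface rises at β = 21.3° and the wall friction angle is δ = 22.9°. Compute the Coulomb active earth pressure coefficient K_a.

K_a = sin²(α+φ) / [sin²α · sin(α−δ) · (1 + √{sin(φ+δ)sin(φ−β) / (sin(α−δ)sin(α+β))})²].
With α = 87.3°, φ = 39.4°, δ = 22.9°, β = 21.3°: K_a = 0.2908.

0.291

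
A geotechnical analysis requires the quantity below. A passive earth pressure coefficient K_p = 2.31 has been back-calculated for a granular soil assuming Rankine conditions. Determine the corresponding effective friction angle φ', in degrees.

23.3°

K_p = (1+sin φ)/(1−sin φ) ⇒ sin φ = (K_p − 1)/(K_p + 1) = 0.3958.
φ = arcsin(0.3958) = 23.31°.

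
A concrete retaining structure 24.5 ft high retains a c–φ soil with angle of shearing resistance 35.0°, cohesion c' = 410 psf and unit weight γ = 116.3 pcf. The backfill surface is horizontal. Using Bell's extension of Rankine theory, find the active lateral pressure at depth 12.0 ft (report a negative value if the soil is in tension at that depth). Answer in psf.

-48.7 psf

K_a = (1 − sin φ)/(1 + sin φ) = 0.2710.
σ_a = K_a γ z − 2c√K_a = 0.2710×116.3×12.0 − 2×410×0.5206 = -48.67 psf.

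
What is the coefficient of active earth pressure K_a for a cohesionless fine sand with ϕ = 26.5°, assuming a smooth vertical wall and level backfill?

0.383

K_a = tan²(45° − φ/2) = tan²(31.75°) = 0.3829.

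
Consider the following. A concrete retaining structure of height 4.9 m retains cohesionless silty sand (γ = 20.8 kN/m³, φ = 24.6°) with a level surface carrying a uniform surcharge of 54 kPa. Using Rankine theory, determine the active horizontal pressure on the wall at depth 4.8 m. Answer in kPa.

K_a = (1 − sin φ)/(1 + sin φ) = 0.4121.
σ_v = γz + q = 20.8 × 4.8 + 54 = 153.8 kPa.
σ_h = K_a σ_v = 0.4121 × 153.8 = 63.41 kPa.

63.4 kPa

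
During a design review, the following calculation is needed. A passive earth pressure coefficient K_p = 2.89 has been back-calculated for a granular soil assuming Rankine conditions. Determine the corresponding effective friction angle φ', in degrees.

29.1°

K_p = (1+sin φ)/(1−sin φ) ⇒ sin φ = (K_p − 1)/(K_p + 1) = 0.4859.
φ = arcsin(0.4859) = 29.07°.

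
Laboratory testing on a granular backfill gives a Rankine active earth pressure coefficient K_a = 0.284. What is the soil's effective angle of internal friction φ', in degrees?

33.9°

K_a = tan²(45° − φ/2) ⇒ 45° − φ/2 = arctan(√0.284) = 28.05°.
φ = 2(45° − 28.05°) = 33.89°.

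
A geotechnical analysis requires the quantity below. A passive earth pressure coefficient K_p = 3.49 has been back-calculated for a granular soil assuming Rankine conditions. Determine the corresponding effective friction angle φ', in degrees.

K_p = (1+sin φ)/(1−sin φ) ⇒ sin φ = (K_p − 1)/(K_p + 1) = 0.5546.
φ = arcsin(0.5546) = 33.68°.

33.7°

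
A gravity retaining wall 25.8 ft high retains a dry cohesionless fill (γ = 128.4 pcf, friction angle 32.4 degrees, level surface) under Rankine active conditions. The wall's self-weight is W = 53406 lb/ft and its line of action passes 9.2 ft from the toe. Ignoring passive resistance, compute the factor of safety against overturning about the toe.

K_a = tan²(45° − 32.4°/2) = 0.3022.
P_a = ½K_aγH² = 0.5×0.3022×128.4×25.8² = 12920 lb/ft, acting at H/3 = 8.600 ft above the base.
Overturning moment M_o = P_a × H/3 = 12920 × 8.600 = 111100.
Resisting moment M_r = W × 9.2 = 53406 × 9.2 = 491300.
FS_overturning = M_r/M_o = 491300/111100 = 4.424.

4.42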